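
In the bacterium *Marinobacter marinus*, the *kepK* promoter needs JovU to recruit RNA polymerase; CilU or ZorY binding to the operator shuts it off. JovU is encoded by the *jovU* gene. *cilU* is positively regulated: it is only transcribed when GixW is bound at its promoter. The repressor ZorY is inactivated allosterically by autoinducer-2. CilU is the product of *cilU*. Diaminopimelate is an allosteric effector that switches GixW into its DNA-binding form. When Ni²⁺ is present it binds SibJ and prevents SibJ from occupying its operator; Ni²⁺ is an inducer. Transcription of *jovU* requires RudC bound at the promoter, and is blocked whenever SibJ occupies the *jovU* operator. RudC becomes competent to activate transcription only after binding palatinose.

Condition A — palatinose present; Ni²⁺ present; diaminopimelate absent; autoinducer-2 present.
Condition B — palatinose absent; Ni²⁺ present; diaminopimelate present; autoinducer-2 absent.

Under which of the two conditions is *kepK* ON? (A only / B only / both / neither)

Condition A:
Palatinose is present, so RudC is active.
Ni²⁺ is present, so SibJ is inactive.
No repressor is bound and RudC is active, so *jovU* is transcribed.
So JovU is produced and active.
Diaminopimelate is absent, so GixW is inactive.
Required activator GixW is absent, so *cilU* is not transcribed.
So CilU is not produced.
Autoinducer-2 is present, so ZorY is inactive.
No repressor is bound and JovU is active, so *kepK* is transcribed.
→ *kepK* is ON in A.
Condition B:
Palatinose is absent, so RudC is inactive.
Ni²⁺ is present, so SibJ is inactive.
Required activator RudC is absent, so *jovU* is not transcribed.
So JovU is not produced.
Diaminopimelate is present, so GixW is active.
No repressor is bound and GixW is active, so *cilU* is transcribed.
So CilU is produced and active.
Autoinducer-2 is absent, so ZorY is active.
With repressor CilU bound, *kepK* is not transcribed.
→ *kepK* is OFF in B.

A only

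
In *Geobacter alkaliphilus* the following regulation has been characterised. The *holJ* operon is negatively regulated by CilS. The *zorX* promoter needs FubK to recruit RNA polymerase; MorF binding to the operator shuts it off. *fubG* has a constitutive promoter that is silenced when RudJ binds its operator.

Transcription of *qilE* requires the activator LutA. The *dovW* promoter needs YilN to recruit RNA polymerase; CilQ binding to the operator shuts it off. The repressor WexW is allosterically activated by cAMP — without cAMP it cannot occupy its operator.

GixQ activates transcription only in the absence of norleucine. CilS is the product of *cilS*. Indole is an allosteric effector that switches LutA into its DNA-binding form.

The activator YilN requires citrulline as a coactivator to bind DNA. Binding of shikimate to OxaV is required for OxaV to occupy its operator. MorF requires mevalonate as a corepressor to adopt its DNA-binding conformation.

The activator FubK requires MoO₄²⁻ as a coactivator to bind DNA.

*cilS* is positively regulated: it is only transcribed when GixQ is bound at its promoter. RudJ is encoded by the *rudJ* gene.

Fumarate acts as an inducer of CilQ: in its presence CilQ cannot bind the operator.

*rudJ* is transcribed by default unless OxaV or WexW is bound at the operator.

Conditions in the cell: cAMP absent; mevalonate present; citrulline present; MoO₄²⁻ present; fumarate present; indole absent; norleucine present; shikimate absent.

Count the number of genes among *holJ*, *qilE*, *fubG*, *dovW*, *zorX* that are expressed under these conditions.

Norleucine is present, so GixQ is inactive.
Required activator GixQ is absent, so *cilS* is not transcribed.
So CilS is not produced.
With no repressor bound, *holJ* is transcribed.
→ *holJ* is ON.
Indole is absent, so LutA is inactive.
Required activator LutA is absent, so *qilE* is not transcribed.
→ *qilE* is OFF.
Shikimate is absent, so OxaV is inactive.
cAMP is absent, so WexW is inactive.
With no repressor bound, *rudJ* is transcribed.
So RudJ is produced and active.
With repressor RudJ bound, *fubG* is not transcribed.
→ *fubG* is OFF.
Fumarate is present, so CilQ is inactive.
Citrulline is present, so YilN is active.
No repressor is bound and YilN is active, so *dovW* is transcribed.
→ *dovW* is ON.
Mevalonate is present, so MorF is active.
MoO₄²⁻ is present, so FubK is active.
With repressor MorF bound, *zorX* is not transcribed.
→ *zorX* is OFF.
2 of the 5 genes are transcribed.

2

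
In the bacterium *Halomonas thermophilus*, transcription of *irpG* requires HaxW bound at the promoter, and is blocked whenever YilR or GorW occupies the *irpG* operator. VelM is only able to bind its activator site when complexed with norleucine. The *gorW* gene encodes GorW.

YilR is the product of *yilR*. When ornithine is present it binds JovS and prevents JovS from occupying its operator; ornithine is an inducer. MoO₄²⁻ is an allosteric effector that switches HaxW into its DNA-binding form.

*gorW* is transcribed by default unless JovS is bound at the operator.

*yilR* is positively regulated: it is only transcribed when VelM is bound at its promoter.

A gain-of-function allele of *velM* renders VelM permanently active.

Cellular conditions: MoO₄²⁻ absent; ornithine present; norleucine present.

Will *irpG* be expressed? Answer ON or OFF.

VelM is constitutively active in this strain.
No repressor is bound and VelM is active, so *yilR* is transcribed.
So YilR is produced and active.
Ornithine is present, so JovS is inactive.
With no repressor bound, *gorW* is transcribed.
So GorW is produced and active.
MoO₄²⁻ is absent, so HaxW is inactive.
With repressor YilR bound, *irpG* is not transcribed.

OFF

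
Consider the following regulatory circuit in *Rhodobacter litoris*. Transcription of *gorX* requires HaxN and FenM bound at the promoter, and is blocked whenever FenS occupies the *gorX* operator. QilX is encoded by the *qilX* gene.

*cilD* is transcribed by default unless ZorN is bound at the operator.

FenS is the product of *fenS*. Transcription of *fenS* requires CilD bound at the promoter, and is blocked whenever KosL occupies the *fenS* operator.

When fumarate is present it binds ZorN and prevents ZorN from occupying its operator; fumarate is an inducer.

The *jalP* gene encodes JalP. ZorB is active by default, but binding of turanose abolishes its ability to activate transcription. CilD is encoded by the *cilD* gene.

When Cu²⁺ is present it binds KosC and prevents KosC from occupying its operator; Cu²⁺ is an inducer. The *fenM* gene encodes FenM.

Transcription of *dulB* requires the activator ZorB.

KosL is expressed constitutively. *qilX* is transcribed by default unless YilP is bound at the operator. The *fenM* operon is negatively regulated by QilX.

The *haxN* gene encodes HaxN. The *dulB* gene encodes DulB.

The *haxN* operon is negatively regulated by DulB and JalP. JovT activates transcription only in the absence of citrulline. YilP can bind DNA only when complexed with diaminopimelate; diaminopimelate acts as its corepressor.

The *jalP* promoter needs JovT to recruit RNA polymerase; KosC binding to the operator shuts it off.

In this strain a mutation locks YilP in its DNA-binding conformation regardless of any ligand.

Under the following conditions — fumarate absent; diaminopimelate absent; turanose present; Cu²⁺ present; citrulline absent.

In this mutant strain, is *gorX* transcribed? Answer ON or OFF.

Turanose is present, so ZorB is inactive.
Required activator ZorB is absent, so *dulB* is not transcribed.
So DulB is not produced.
Citrulline is absent, so JovT is active.
Cu²⁺ is present, so KosC is inactive.
No repressor is bound and JovT is active, so *jalP* is transcribed.
So JalP is produced and active.
With repressor JalP bound, *haxN* is not transcribed.
So HaxN is not produced.
Fumarate is absent, so ZorN is active.
With repressor ZorN bound, *cilD* is not transcribed.
So CilD is not produced.
KosL is produced constitutively and is active.
With repressor KosL bound, *fenS* is not transcribed.
So FenS is not produced.
YilP is constitutively active in this strain.
With repressor YilP bound, *qilX* is not transcribed.
So QilX is not produced.
With no repressor bound, *fenM* is transcribed.
So FenM is produced and active.
Required activator HaxN is absent, so *gorX* is not transcribed.

OFF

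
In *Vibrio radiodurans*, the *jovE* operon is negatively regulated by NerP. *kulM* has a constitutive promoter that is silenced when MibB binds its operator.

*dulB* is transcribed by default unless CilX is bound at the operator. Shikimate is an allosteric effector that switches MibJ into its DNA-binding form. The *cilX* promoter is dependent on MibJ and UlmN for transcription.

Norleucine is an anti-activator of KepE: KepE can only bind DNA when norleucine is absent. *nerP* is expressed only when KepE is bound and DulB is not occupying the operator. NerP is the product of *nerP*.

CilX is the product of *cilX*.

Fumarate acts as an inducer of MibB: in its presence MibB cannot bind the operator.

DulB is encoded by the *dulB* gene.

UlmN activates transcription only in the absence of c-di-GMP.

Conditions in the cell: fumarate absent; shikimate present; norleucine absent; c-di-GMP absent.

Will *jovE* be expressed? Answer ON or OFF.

OFF

Shikimate is present, so MibJ is active.
c-di-GMP is absent, so UlmN is active.
No repressor is bound and MibJ and UlmN are active, so *cilX* is transcribed.
So CilX is produced and active.
With repressor CilX bound, *dulB* is not transcribed.
So DulB is not produced.
Norleucine is absent, so KepE is active.
No repressor is bound and KepE is active, so *nerP* is transcribed.
So NerP is produced and active.
With repressor NerP bound, *jovE* is not transcribed.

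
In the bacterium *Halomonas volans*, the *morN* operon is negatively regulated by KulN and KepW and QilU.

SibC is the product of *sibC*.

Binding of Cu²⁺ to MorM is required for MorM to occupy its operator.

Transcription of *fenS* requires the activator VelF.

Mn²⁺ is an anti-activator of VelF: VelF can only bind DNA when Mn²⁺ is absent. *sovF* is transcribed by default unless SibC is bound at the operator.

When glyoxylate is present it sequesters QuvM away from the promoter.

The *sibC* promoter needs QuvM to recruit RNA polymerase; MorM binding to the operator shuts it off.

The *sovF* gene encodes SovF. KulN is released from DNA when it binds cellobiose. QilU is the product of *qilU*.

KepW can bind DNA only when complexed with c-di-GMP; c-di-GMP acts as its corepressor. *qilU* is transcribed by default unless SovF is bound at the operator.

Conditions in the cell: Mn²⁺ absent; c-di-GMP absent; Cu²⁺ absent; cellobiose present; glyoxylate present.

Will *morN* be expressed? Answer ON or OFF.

ON

Cellobiose is present, so KulN is inactive.
c-di-GMP is absent, so KepW is inactive.
Glyoxylate is present, so QuvM is inactive.
Cu²⁺ is absent, so MorM is inactive.
Required activator QuvM is absent, so *sibC* is not transcribed.
So SibC is not produced.
With no repressor bound, *sovF* is transcribed.
So SovF is produced and active.
With repressor SovF bound, *qilU* is not transcribed.
So QilU is not produced.
With no repressor bound, *morN* is transcribed.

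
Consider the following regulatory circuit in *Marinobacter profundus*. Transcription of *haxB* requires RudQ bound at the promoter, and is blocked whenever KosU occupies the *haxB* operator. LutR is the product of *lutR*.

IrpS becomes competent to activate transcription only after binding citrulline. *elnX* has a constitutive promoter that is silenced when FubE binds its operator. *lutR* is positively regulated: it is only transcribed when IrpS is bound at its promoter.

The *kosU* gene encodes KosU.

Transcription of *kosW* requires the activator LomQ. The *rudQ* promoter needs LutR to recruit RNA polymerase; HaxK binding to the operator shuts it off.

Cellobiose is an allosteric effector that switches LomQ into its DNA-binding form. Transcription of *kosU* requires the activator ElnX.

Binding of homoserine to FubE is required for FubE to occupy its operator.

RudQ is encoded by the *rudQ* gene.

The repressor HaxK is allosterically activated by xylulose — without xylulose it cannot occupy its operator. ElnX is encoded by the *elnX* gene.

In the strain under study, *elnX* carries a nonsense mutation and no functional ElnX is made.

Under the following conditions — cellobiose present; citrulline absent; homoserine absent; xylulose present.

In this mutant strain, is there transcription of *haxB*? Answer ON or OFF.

ElnX is non-functional in this strain, so it has no effect.
Required activator ElnX is absent, so *kosU* is not transcribed.
So KosU is not produced.
Xylulose is present, so HaxK is active.
Citrulline is absent, so IrpS is inactive.
Required activator IrpS is absent, so *lutR* is not transcribed.
So LutR is not produced.
With repressor HaxK bound, *rudQ* is not transcribed.
So RudQ is not produced.
Required activator RudQ is absent, so *haxB* is not transcribed.

OFF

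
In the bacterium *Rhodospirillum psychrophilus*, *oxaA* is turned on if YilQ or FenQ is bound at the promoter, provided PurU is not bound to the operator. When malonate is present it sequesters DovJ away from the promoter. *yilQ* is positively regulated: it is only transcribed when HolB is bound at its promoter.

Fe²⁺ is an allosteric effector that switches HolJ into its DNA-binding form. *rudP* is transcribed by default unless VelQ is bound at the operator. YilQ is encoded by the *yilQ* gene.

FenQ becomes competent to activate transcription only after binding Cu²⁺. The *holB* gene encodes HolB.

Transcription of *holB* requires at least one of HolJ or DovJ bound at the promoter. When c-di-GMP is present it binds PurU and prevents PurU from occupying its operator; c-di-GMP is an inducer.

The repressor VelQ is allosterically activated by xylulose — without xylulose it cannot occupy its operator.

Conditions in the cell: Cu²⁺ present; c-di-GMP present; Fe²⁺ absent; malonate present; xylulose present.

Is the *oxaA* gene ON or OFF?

ON

Fe²⁺ is absent, so HolJ is inactive.
Malonate is present, so DovJ is inactive.
No activator is available at the *holB* promoter, so *holB* is not transcribed.
So HolB is not produced.
Required activator HolB is absent, so *yilQ* is not transcribed.
So YilQ is not produced.
Cu²⁺ is present, so FenQ is active.
c-di-GMP is present, so PurU is inactive.
Activator FenQ is present, so *oxaA* is transcribed.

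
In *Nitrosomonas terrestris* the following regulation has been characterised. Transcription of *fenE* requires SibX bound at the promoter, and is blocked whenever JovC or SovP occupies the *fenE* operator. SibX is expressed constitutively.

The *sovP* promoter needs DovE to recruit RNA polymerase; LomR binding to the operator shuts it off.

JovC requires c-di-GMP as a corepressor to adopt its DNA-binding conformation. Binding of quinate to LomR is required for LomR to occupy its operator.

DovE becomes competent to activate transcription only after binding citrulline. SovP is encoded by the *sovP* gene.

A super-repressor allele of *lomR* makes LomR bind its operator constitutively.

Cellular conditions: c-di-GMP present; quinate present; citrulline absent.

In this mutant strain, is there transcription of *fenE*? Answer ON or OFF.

OFF

c-di-GMP is present, so JovC is active.
SibX is produced constitutively and is active.
Citrulline is absent, so DovE is inactive.
LomR is constitutively active in this strain.
With repressor LomR bound, *sovP* is not transcribed.
So SovP is not produced.
With repressor JovC bound, *fenE* is not transcribed.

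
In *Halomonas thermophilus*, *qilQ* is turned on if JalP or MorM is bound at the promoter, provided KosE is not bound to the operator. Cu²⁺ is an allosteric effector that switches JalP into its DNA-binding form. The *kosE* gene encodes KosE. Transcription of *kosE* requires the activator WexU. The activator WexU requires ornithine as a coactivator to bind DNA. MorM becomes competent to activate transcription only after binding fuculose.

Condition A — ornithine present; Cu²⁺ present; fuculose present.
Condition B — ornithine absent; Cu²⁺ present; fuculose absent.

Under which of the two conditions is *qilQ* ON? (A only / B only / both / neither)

B only

Condition A:
Ornithine is present, so WexU is active.
No repressor is bound and WexU is active, so *kosE* is transcribed.
So KosE is produced and active.
Cu²⁺ is present, so JalP is active.
Fuculose is present, so MorM is active.
With repressor KosE bound, *qilQ* is not transcribed.
→ *qilQ* is OFF in A.
Condition B:
Ornithine is absent, so WexU is inactive.
Required activator WexU is absent, so *kosE* is not transcribed.
So KosE is not produced.
Cu²⁺ is present, so JalP is active.
Fuculose is absent, so MorM is inactive.
Activator JalP is present, so *qilQ* is transcribed.
→ *qilQ* is ON in B.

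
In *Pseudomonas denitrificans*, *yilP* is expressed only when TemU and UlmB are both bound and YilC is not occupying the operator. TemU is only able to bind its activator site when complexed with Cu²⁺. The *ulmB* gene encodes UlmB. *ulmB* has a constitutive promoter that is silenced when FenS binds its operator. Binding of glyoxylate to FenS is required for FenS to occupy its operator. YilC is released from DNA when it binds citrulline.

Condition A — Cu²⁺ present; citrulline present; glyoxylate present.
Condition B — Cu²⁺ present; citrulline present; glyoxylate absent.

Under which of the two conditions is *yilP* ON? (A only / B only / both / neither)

B only

Condition A:
Cu²⁺ is present, so TemU is active.
Citrulline is present, so YilC is inactive.
Glyoxylate is present, so FenS is active.
With repressor FenS bound, *ulmB* is not transcribed.
So UlmB is not produced.
Required activator UlmB is absent, so *yilP* is not transcribed.
→ *yilP* is OFF in A.
Condition B:
Cu²⁺ is present, so TemU is active.
Citrulline is present, so YilC is inactive.
Glyoxylate is absent, so FenS is inactive.
With no repressor bound, *ulmB* is transcribed.
So UlmB is produced and active.
No repressor is bound and TemU and UlmB are active, so *yilP* is transcribed.
→ *yilP* is ON in B.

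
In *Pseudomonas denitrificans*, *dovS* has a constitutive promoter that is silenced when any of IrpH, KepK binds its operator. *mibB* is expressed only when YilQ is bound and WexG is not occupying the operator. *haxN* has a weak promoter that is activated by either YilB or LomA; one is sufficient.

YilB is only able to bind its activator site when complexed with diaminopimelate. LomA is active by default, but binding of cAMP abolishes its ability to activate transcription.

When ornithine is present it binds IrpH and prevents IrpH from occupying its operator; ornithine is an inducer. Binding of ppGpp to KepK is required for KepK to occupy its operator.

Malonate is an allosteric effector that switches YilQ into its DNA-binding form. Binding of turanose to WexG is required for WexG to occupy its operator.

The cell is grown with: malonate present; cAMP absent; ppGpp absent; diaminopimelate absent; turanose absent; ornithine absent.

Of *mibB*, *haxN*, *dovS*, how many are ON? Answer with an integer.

2

Malonate is present, so YilQ is active.
Turanose is absent, so WexG is inactive.
No repressor is bound and YilQ is active, so *mibB* is transcribed.
→ *mibB* is ON.
Diaminopimelate is absent, so YilB is inactive.
cAMP is absent, so LomA is active.
Activator LomA is present, so *haxN* is transcribed.
→ *haxN* is ON.
Ornithine is absent, so IrpH is active.
ppGpp is absent, so KepK is inactive.
With repressor IrpH bound, *dovS* is not transcribed.
→ *dovS* is OFF.
2 of the 3 genes are transcribed.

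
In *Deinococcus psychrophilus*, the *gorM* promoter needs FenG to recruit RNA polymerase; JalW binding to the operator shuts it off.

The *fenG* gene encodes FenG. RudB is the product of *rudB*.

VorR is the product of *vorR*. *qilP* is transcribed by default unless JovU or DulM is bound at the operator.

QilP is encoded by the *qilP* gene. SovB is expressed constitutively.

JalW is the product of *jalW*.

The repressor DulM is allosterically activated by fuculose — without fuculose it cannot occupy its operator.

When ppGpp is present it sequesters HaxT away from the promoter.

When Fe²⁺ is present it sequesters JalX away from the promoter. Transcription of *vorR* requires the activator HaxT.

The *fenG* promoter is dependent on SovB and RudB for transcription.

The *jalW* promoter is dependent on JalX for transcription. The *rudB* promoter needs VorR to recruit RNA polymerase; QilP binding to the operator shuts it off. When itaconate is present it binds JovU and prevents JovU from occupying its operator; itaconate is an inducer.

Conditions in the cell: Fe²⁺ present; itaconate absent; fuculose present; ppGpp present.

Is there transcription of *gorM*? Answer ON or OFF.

SovB is produced constitutively and is active.
Itaconate is absent, so JovU is active.
Fuculose is present, so DulM is active.
With repressor JovU bound, *qilP* is not transcribed.
So QilP is not produced.
ppGpp is present, so HaxT is inactive.
Required activator HaxT is absent, so *vorR* is not transcribed.
So VorR is not produced.
Required activator VorR is absent, so *rudB* is not transcribed.
So RudB is not produced.
Required activator RudB is absent, so *fenG* is not transcribed.
So FenG is not produced.
Fe²⁺ is present, so JalX is inactive.
Required activator JalX is absent, so *jalW* is not transcribed.
So JalW is not produced.
Required activator FenG is absent, so *gorM* is not transcribed.

OFF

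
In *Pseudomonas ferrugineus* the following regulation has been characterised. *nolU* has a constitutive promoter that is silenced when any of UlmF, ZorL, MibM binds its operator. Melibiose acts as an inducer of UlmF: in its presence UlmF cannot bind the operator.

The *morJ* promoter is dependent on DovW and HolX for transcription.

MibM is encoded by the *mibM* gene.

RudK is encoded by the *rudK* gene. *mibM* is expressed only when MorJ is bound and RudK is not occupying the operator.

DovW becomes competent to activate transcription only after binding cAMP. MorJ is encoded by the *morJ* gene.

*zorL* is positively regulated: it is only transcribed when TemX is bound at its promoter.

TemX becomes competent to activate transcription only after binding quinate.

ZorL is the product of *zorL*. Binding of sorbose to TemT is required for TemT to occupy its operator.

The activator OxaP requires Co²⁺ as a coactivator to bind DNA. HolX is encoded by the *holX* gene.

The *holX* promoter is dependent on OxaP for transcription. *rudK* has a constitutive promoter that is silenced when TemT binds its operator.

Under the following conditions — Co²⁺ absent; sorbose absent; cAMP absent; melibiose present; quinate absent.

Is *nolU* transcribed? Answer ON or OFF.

Melibiose is present, so UlmF is inactive.
Quinate is absent, so TemX is inactive.
Required activator TemX is absent, so *zorL* is not transcribed.
So ZorL is not produced.
cAMP is absent, so DovW is inactive.
Co²⁺ is absent, so OxaP is inactive.
Required activator OxaP is absent, so *holX* is not transcribed.
So HolX is not produced.
Required activator DovW is absent, so *morJ* is not transcribed.
So MorJ is not produced.
Sorbose is absent, so TemT is inactive.
With no repressor bound, *rudK* is transcribed.
So RudK is produced and active.
With repressor RudK bound, *mibM* is not transcribed.
So MibM is not produced.
With no repressor bound, *nolU* is transcribed.

ON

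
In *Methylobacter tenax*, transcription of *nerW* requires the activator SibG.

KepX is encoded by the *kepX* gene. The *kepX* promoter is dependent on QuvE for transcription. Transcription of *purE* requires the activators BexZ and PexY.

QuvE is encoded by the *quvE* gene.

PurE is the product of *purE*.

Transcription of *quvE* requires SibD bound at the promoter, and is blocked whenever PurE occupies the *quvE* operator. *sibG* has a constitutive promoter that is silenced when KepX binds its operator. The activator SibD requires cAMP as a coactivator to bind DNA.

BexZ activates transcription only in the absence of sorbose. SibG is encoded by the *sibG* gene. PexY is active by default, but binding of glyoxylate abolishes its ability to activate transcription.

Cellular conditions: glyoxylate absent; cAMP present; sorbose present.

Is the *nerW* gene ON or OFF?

OFF

Sorbose is present, so BexZ is inactive.
Glyoxylate is absent, so PexY is active.
Required activator BexZ is absent, so *purE* is not transcribed.
So PurE is not produced.
cAMP is present, so SibD is active.
No repressor is bound and SibD is active, so *quvE* is transcribed.
So QuvE is produced and active.
No repressor is bound and QuvE is active, so *kepX* is transcribed.
So KepX is produced and active.
With repressor KepX bound, *sibG* is not transcribed.
So SibG is not produced.
Required activator SibG is absent, so *nerW* is not transcribed.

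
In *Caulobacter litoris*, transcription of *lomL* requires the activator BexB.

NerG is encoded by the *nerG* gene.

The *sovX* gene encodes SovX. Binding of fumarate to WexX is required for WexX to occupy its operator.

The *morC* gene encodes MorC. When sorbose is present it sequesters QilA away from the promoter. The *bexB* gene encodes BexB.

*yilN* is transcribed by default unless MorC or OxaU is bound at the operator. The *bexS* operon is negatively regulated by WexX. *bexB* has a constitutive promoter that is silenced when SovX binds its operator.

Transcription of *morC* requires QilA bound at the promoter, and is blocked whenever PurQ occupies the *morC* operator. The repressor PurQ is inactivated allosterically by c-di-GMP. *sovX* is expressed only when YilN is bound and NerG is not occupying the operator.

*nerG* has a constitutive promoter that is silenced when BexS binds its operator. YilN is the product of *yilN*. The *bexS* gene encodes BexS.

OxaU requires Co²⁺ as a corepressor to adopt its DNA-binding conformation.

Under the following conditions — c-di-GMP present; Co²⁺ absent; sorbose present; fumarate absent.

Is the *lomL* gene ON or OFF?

OFF

c-di-GMP is present, so PurQ is inactive.
Sorbose is present, so QilA is inactive.
Required activator QilA is absent, so *morC* is not transcribed.
So MorC is not produced.
Co²⁺ is absent, so OxaU is inactive.
With no repressor bound, *yilN* is transcribed.
So YilN is produced and active.
Fumarate is absent, so WexX is inactive.
With no repressor bound, *bexS* is transcribed.
So BexS is produced and active.
With repressor BexS bound, *nerG* is not transcribed.
So NerG is not produced.
No repressor is bound and YilN is active, so *sovX* is transcribed.
So SovX is produced and active.
With repressor SovX bound, *bexB* is not transcribed.
So BexB is not produced.
Required activator BexB is absent, so *lomL* is not transcribed.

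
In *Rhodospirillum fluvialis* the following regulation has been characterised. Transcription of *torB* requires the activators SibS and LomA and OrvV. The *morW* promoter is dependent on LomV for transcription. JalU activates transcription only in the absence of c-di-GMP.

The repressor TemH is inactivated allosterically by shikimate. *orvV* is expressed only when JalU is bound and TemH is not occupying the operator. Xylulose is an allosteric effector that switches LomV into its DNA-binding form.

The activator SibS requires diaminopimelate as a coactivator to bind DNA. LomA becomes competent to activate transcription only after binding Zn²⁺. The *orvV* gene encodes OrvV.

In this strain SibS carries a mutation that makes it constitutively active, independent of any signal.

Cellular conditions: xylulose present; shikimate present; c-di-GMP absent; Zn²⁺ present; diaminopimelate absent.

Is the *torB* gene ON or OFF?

ON

SibS is constitutively active in this strain.
Zn²⁺ is present, so LomA is active.
Shikimate is present, so TemH is inactive.
c-di-GMP is absent, so JalU is active.
No repressor is bound and JalU is active, so *orvV* is transcribed.
So OrvV is produced and active.
No repressor is bound and SibS and LomA and OrvV are active, so *torB* is transcribed.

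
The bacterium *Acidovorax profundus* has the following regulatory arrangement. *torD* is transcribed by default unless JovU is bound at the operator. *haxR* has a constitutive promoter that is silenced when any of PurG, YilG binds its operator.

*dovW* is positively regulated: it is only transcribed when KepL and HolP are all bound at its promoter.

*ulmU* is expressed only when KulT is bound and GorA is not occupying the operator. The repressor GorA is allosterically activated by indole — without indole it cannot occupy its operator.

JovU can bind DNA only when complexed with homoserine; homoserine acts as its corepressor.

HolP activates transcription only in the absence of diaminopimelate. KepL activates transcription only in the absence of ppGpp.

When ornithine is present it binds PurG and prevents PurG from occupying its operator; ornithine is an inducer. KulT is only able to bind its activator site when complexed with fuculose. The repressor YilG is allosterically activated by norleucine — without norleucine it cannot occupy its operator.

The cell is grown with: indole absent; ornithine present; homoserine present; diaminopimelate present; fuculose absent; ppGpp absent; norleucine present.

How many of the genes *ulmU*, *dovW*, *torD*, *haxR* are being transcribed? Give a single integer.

0

Indole is absent, so GorA is inactive.
Fuculose is absent, so KulT is inactive.
Required activator KulT is absent, so *ulmU* is not transcribed.
→ *ulmU* is OFF.
ppGpp is absent, so KepL is active.
Diaminopimelate is present, so HolP is inactive.
Required activator HolP is absent, so *dovW* is not transcribed.
→ *dovW* is OFF.
Homoserine is present, so JovU is active.
With repressor JovU bound, *torD* is not transcribed.
→ *torD* is OFF.
Ornithine is present, so PurG is inactive.
Norleucine is present, so YilG is active.
With repressor YilG bound, *haxR* is not transcribed.
→ *haxR* is OFF.
0 of the 4 genes are transcribed.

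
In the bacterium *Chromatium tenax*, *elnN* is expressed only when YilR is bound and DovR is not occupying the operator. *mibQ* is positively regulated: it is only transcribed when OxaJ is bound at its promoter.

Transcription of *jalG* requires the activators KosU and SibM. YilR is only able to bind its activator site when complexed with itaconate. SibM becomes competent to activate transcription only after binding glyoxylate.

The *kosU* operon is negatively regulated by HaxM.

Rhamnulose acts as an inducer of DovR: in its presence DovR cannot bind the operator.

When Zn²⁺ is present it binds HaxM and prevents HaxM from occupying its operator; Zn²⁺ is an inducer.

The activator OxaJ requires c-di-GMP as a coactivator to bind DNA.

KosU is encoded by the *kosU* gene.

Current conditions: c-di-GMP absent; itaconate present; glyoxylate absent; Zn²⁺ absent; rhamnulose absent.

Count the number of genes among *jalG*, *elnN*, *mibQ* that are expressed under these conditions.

Zn²⁺ is absent, so HaxM is active.
With repressor HaxM bound, *kosU* is not transcribed.
So KosU is not produced.
Glyoxylate is absent, so SibM is inactive.
Required activator KosU is absent, so *jalG* is not transcribed.
→ *jalG* is OFF.
Itaconate is present, so YilR is active.
Rhamnulose is absent, so DovR is active.
With repressor DovR bound, *elnN* is not transcribed.
→ *elnN* is OFF.
c-di-GMP is absent, so OxaJ is inactive.
Required activator OxaJ is absent, so *mibQ* is not transcribed.
→ *mibQ* is OFF.
0 of the 3 genes are transcribed.

0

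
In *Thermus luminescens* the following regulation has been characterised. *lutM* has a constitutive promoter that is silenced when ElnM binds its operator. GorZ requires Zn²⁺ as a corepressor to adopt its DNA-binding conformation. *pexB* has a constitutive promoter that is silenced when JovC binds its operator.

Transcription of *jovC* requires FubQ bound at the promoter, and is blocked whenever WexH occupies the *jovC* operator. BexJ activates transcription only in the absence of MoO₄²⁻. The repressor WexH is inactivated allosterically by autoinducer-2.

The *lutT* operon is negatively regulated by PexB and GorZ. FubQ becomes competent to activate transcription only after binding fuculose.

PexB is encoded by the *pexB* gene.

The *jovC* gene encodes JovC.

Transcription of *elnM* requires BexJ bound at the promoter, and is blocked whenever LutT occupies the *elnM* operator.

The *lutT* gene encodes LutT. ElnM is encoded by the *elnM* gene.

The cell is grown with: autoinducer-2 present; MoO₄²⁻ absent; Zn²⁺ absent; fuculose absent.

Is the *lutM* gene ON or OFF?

OFF

Autoinducer-2 is present, so WexH is inactive.
Fuculose is absent, so FubQ is inactive.
Required activator FubQ is absent, so *jovC* is not transcribed.
So JovC is not produced.
With no repressor bound, *pexB* is transcribed.
So PexB is produced and active.
Zn²⁺ is absent, so GorZ is inactive.
With repressor PexB bound, *lutT* is not transcribed.
So LutT is not produced.
MoO₄²⁻ is absent, so BexJ is active.
No repressor is bound and BexJ is active, so *elnM* is transcribed.
So ElnM is produced and active.
With repressor ElnM bound, *lutM* is not transcribed.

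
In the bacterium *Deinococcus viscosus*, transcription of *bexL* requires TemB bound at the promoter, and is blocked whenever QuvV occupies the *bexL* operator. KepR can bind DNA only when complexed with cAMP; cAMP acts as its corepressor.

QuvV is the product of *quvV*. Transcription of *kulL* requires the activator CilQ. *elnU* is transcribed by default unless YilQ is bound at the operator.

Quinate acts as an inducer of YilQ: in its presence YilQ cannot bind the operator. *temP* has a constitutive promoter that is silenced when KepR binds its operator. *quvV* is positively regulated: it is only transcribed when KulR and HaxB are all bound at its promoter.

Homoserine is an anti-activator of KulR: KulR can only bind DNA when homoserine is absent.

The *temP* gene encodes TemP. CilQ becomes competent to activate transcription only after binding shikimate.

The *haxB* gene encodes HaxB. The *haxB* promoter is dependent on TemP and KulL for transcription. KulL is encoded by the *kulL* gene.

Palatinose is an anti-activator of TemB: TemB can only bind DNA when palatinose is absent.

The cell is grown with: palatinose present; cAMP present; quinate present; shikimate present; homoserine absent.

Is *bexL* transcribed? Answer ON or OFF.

OFF

Palatinose is present, so TemB is inactive.
Homoserine is absent, so KulR is active.
cAMP is present, so KepR is active.
With repressor KepR bound, *temP* is not transcribed.
So TemP is not produced.
Shikimate is present, so CilQ is active.
No repressor is bound and CilQ is active, so *kulL* is transcribed.
So KulL is produced and active.
Required activator TemP is absent, so *haxB* is not transcribed.
So HaxB is not produced.
Required activator HaxB is absent, so *quvV* is not transcribed.
So QuvV is not produced.
Required activator TemB is absent, so *bexL* is not transcribed.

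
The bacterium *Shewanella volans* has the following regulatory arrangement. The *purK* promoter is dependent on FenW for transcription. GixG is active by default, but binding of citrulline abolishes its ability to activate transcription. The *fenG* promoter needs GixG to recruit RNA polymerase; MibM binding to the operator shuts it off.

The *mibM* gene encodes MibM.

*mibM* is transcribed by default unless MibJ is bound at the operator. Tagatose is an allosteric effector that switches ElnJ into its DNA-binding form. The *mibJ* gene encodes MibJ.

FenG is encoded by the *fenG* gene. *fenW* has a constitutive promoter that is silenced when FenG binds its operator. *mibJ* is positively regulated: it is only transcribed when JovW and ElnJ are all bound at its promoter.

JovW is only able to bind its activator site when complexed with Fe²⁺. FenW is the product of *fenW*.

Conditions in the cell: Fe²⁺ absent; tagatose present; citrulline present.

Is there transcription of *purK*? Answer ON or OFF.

ON

Fe²⁺ is absent, so JovW is inactive.
Tagatose is present, so ElnJ is active.
Required activator JovW is absent, so *mibJ* is not transcribed.
So MibJ is not produced.
With no repressor bound, *mibM* is transcribed.
So MibM is produced and active.
Citrulline is present, so GixG is inactive.
With repressor MibM bound, *fenG* is not transcribed.
So FenG is not produced.
With no repressor bound, *fenW* is transcribed.
So FenW is produced and active.
No repressor is bound and FenW is active, so *purK* is transcribed.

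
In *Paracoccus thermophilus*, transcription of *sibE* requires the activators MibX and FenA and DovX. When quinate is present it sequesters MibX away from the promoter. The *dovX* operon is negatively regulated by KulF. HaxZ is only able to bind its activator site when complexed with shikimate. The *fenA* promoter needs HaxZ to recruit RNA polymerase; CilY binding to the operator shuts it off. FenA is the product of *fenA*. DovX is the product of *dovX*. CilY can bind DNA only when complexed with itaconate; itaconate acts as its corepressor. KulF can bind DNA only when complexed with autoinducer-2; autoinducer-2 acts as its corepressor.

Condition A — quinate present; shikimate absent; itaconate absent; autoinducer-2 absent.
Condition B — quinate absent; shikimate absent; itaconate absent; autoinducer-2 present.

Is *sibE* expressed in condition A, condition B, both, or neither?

Condition A:
Quinate is present, so MibX is inactive.
Shikimate is absent, so HaxZ is inactive.
Itaconate is absent, so CilY is inactive.
Required activator HaxZ is absent, so *fenA* is not transcribed.
So FenA is not produced.
Autoinducer-2 is absent, so KulF is inactive.
With no repressor bound, *dovX* is transcribed.
So DovX is produced and active.
Required activator MibX is absent, so *sibE* is not transcribed.
→ *sibE* is OFF in A.
Condition B:
Quinate is absent, so MibX is active.
Shikimate is absent, so HaxZ is inactive.
Itaconate is absent, so CilY is inactive.
Required activator HaxZ is absent, so *fenA* is not transcribed.
So FenA is not produced.
Autoinducer-2 is present, so KulF is active.
With repressor KulF bound, *dovX* is not transcribed.
So DovX is not produced.
Required activator FenA is absent, so *sibE* is not transcribed.
→ *sibE* is OFF in B.

neither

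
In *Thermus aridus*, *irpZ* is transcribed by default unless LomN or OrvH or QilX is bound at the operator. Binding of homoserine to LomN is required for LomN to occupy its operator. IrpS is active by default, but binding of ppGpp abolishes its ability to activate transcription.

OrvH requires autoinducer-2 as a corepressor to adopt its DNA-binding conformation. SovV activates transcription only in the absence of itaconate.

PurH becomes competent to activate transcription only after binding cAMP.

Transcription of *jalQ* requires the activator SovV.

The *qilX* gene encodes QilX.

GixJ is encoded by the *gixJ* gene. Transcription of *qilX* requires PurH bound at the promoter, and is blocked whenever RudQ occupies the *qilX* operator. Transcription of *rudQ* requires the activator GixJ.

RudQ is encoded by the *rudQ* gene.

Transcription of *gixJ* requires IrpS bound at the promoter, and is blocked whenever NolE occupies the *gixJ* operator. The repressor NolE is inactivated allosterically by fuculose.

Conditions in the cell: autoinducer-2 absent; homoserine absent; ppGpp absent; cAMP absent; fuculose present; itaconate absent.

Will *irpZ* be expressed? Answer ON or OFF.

ON

Homoserine is absent, so LomN is inactive.
Autoinducer-2 is absent, so OrvH is inactive.
Fuculose is present, so NolE is inactive.
ppGpp is absent, so IrpS is active.
No repressor is bound and IrpS is active, so *gixJ* is transcribed.
So GixJ is produced and active.
No repressor is bound and GixJ is active, so *rudQ* is transcribed.
So RudQ is produced and active.
cAMP is absent, so PurH is inactive.
With repressor RudQ bound, *qilX* is not transcribed.
So QilX is not produced.
With no repressor bound, *irpZ* is transcribed.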